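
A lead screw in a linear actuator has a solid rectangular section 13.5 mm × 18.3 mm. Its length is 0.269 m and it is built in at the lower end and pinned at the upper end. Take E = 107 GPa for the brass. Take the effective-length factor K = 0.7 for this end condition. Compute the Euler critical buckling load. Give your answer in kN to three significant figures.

P_cr ≈ 112 kN

Buckling occurs about the weak axis: I_min = h·b³/12 with b = 13.5 mm (the shorter side).
I_min = 18.3×13.5³/12 = 3.752×10^3 mm⁴
I = 3.752×10^3 mm⁴ = 3.752×10^-9 m⁴
Effective length L_e = K·L = 0.7 × 0.269 = 0.1883 m
P_cr = π²EI / L_e² = π² × 107×10⁹ × 3.752×10^-9 / 0.1883² = 1.118×10^5 N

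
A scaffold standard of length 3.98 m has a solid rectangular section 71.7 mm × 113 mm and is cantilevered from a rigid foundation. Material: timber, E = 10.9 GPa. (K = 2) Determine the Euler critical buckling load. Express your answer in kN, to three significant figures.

Buckling occurs about the weak axis: I_min = h·b³/12 with b = 71.7 mm (the shorter side).
I_min = 113×71.7³/12 = 3.471×10^6 mm⁴
I = 3.471×10^6 mm⁴ = 3.471×10^-6 m⁴
Effective length L_e = K·L = 2 × 3.98 = 7.960 m
P_cr = π²EI / L_e² = π² × 10.9×10⁹ × 3.471×10^-6 / 7.960² = 5.893×10^3 N

P_cr ≈ 5.89 kN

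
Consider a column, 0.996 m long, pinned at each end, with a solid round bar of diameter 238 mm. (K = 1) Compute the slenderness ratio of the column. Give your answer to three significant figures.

For a solid circle r = d/4 = 238/4 = 59.50 mm
L_e = K·L = 1 × 0.996 m = 0.9960 m = 996.00 mm
λ = L_e / r_min = 996.00 / 59.50 = 16.7

λ ≈ 16.7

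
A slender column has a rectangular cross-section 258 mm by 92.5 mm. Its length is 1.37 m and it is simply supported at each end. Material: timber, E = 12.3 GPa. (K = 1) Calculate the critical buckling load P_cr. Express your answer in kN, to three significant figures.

P_cr ≈ 1100 kN

Buckling occurs about the weak axis: I_min = h·b³/12 with b = 92.5 mm (the shorter side).
I_min = 258×92.5³/12 = 1.702×10^7 mm⁴
I = 1.702×10^7 mm⁴ = 1.702×10^-5 m⁴
Effective length L_e = K·L = 1 × 1.37 = 1.370 m
P_cr = π²EI / L_e² = π² × 12.3×10⁹ × 1.702×10^-5 / 1.370² = 1.101×10^6 N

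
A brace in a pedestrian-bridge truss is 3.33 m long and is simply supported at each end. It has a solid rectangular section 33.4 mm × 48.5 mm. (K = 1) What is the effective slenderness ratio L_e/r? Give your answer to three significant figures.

For a rectangle r_min = b/√12 = 33.4/√12 = 9.642 mm
L_e = K·L = 1 × 3.33 m = 3.330 m = 3330.0 mm
λ = L_e / r_min = 3330.0 / 9.642 = 345

λ ≈ 345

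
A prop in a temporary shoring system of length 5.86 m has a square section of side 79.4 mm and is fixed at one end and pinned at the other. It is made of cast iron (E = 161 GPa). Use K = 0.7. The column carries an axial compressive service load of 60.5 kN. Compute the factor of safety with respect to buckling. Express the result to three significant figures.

n ≈ 5.17

I = a⁴/12 = 79.4⁴/12 = 3.312×10^6 mm⁴
I = 3.312×10^6 mm⁴ = 3.312×10^-6 m⁴
Effective length L_e = K·L = 0.7 × 5.86 = 4.102 m
P_cr = π²EI / L_e² = π² × 161×10⁹ × 3.312×10^-6 / 4.102² = 3.128×10^5 N
Factor of safety n = P_cr / P = 312.78 / 60.5 = 5.17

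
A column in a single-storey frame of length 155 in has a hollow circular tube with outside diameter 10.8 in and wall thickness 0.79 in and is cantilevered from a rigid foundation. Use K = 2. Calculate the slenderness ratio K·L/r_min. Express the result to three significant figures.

λ ≈ 87.3

Inner diameter d_i = 10.8 − 2×0.79 = 9.220 in
I = π(d_o⁴ − d_i⁴)/64 = π(10.8⁴ − 9.220⁴)/64 = 313.1 in⁴
A = 24.84 in²;  r_min = √(I/A) = √(313.1/24.84) = 3.550 in
L_e = K·L = 2 × 155 = 310.0 in
λ = L_e / r_min = 310.00 / 3.550 = 87.3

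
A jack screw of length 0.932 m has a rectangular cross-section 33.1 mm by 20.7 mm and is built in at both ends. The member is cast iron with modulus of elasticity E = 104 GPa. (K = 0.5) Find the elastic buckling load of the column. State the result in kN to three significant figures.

Buckling occurs about the weak axis: I_min = h·b³/12 with b = 20.7 mm (the shorter side).
I_min = 33.1×20.7³/12 = 2.447×10^4 mm⁴
I = 2.447×10^4 mm⁴ = 2.447×10^-8 m⁴
Effective length L_e = K·L = 0.5 × 0.932 = 0.4660 m
P_cr = π²EI / L_e² = π² × 104×10⁹ × 2.447×10^-8 / 0.4660² = 1.156×10^5 N

P_cr ≈ 116 kN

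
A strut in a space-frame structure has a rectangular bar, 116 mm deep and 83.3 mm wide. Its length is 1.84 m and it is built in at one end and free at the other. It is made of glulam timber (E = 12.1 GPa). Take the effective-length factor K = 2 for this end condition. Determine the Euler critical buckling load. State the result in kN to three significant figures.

P_cr ≈ 49.3 kN

Buckling occurs about the weak axis: I_min = h·b³/12 with b = 83.3 mm (the shorter side).
I_min = 116×83.3³/12 = 5.587×10^6 mm⁴
I = 5.587×10^6 mm⁴ = 5.587×10^-6 m⁴
Effective length L_e = K·L = 2 × 1.84 = 3.680 m
P_cr = π²EI / L_e² = π² × 12.1×10⁹ × 5.587×10^-6 / 3.680² = 4.927×10^4 N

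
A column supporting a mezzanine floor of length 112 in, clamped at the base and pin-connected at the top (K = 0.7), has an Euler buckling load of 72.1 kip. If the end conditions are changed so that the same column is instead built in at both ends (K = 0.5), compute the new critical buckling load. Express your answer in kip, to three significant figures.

P_cr ∝ 1/K², so P_cr,new = P_cr,old × (K_old/K_new)² = 72.1 × (0.7/0.5)²
= 72.1 × 1.960 = 141 kip

P_cr ≈ 141 kip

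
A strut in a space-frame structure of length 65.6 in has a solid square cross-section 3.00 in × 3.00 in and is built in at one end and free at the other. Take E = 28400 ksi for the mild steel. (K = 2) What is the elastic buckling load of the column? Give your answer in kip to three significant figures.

P_cr ≈ 110 kip

I = a⁴/12 = 3.00⁴/12 = 6.750 in⁴
Effective length L_e = K·L = 2 × 65.6 = 131.2 in
P_cr = π²EI / L_e² = π² × 28400×10³ × 6.750 / 131.2² = 1.099×10^5 lb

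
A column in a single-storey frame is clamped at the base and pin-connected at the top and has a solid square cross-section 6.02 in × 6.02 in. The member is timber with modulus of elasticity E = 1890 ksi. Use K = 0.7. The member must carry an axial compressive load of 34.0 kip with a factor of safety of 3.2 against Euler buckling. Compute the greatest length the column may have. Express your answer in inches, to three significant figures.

I = a⁴/12 = 6.02⁴/12 = 109.4 in⁴
Required critical load P_cr = n·P = 3.2 × 34.0 = 108.8 kip = 1.088×10^5 lb
From P_cr = π²EI/(K·L)²:  L = (1/K)·√(π²EI/P_cr) = (1/0.7)·√(π²×1.89×10^6×109.4/1.088×10^5)
L = 196 in

L_max ≈ 196 in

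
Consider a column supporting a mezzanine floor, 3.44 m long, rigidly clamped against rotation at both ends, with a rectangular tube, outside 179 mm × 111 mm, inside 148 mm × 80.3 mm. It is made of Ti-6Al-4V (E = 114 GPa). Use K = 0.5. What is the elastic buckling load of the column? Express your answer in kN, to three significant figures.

P_cr ≈ 5330 kN

Weak-axis I_min = (h_o·b_o³ − h_i·b_i³)/12 with b_o = 111, b_i = 80.30 mm (shorter outer/inner sides).
I_min = (179×111³ − 148.0×80.30³)/12 = 1.401×10^7 mm⁴
I = 1.401×10^7 mm⁴ = 1.401×10^-5 m⁴
Effective length L_e = K·L = 0.5 × 3.44 = 1.720 m
P_cr = π²EI / L_e² = π² × 114×10⁹ × 1.401×10^-5 / 1.720² = 5.330×10^6 N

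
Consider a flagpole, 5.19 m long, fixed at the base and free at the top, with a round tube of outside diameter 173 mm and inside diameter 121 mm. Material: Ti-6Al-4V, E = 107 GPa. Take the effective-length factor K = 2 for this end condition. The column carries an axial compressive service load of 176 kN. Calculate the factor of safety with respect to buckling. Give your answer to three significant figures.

n ≈ 1.86

d_o = 173 mm, d_i = 121 mm
I = π(d_o⁴ − d_i⁴)/64 = π(173⁴ − 121.0⁴)/64 = 3.345×10^7 mm⁴
I = 3.345×10^7 mm⁴ = 3.345×10^-5 m⁴
Effective length L_e = K·L = 2 × 5.19 = 10.38 m
P_cr = π²EI / L_e² = π² × 107×10⁹ × 3.345×10^-5 / 10.38² = 3.278×10^5 N
Factor of safety n = P_cr / P = 327.83 / 176 = 1.86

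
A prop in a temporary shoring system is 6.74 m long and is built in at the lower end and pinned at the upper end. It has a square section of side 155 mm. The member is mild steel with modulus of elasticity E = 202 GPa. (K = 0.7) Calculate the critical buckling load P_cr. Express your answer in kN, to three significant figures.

P_cr ≈ 4310 kN

I = a⁴/12 = 155⁴/12 = 4.810×10^7 mm⁴
I = 4.810×10^7 mm⁴ = 4.810×10^-5 m⁴
Effective length L_e = K·L = 0.7 × 6.74 = 4.718 m
P_cr = π²EI / L_e² = π² × 202×10⁹ × 4.810×10^-5 / 4.718² = 4.308×10^6 N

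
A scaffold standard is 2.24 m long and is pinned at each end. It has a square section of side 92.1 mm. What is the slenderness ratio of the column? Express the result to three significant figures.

λ ≈ 84.3

For a square r = a/√12 = 92.1/√12 = 26.59 mm
L_e = K·L = 1 × 2.24 m = 2.240 m = 2240.0 mm
λ = L_e / r_min = 2240.0 / 26.59 = 84.3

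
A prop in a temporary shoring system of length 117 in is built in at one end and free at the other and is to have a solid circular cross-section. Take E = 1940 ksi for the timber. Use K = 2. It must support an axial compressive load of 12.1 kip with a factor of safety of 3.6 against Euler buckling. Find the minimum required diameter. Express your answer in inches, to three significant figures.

Required P_cr = n·P = 3.6 × 12.1 = 43.56 kip
L_e = K·L = 2 × 117 = 234.0 in
Required I = P_cr·L_e²/(π²E) = 4.356×10^4 × 234.0² / (π² × 1.94×10^6) = 124.6 in⁴
Solid circle: I = πd⁴/64  ⇒  d = (64I/π)^(1/4) = (64×124.6/π)^(1/4) = 7.10 in

d ≈ 7.10 in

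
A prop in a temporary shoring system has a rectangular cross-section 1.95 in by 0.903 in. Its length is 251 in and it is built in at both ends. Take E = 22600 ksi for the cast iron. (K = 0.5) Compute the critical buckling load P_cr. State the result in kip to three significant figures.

Buckling occurs about the weak axis: I_min = h·b³/12 with b = 0.903 in (the shorter side).
I_min = 1.95×0.903³/12 = 0.1197 in⁴
Effective length L_e = K·L = 0.5 × 251 = 125.5 in
P_cr = π²EI / L_e² = π² × 22600×10³ × 0.1197 / 125.5² = 1.694×10^3 lb

P_cr ≈ 1.69 kip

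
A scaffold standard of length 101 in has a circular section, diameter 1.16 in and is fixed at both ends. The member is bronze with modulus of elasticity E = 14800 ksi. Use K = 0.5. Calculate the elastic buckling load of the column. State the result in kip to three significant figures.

I = πd⁴/64 = π×1.16⁴/64 = 8.888×10^-2 in⁴
Effective length L_e = K·L = 0.5 × 101 = 50.50 in
P_cr = π²EI / L_e² = π² × 14800×10³ × 8.888×10^-2 / 50.50² = 5.091×10^3 lb

P_cr ≈ 5.09 kip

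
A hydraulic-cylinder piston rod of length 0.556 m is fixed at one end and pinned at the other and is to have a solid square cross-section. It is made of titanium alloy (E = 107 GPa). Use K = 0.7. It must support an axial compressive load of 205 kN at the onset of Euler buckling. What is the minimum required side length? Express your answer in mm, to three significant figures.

a ≈ 24.4 mm

L_e = K·L = 0.7 × 0.556 = 0.3892 m
Required I = P_cr·L_e²/(π²E) = 2.050×10^5 × 0.3892² / (π² × 1.07×10^11) = 2.940×10^-8 m⁴
I_req = 2.940×10^4 mm⁴
Solid square: I = a⁴/12  ⇒  a = (12I)^(1/4) = (12×2.940×10^4)^(1/4) = 24.4 mm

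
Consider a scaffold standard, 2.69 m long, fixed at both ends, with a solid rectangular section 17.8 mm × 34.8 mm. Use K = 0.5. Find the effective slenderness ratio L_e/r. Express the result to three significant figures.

λ ≈ 262

For a rectangle r_min = b/√12 = 17.8/√12 = 5.138 mm
L_e = K·L = 0.5 × 2.69 m = 1.345 m = 1345.0 mm
λ = L_e / r_min = 1345.0 / 5.138 = 262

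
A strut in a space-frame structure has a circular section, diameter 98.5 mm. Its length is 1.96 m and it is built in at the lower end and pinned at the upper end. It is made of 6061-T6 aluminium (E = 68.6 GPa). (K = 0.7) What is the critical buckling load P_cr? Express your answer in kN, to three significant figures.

I = πd⁴/64 = π×98.5⁴/64 = 4.621×10^6 mm⁴
I = 4.621×10^6 mm⁴ = 4.621×10^-6 m⁴
Effective length L_e = K·L = 0.7 × 1.96 = 1.372 m
P_cr = π²EI / L_e² = π² × 68.6×10⁹ × 4.621×10^-6 / 1.372² = 1.662×10^6 N

P_cr ≈ 1660 kN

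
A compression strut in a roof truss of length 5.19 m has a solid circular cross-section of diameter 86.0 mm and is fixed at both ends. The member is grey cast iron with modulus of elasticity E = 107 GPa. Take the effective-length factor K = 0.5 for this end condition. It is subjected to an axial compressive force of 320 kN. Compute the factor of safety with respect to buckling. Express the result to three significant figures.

I = πd⁴/64 = π×86.0⁴/64 = 2.685×10^6 mm⁴
I = 2.685×10^6 mm⁴ = 2.685×10^-6 m⁴
Effective length L_e = K·L = 0.5 × 5.19 = 2.595 m
P_cr = π²EI / L_e² = π² × 107×10⁹ × 2.685×10^-6 / 2.595² = 4.211×10^5 N
Factor of safety n = P_cr / P = 421.09 / 320 = 1.32

n ≈ 1.32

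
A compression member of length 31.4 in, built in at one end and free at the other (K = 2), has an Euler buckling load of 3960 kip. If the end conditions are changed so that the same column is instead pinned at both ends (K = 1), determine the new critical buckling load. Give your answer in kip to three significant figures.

P_cr ≈ 15800 kip

P_cr ∝ 1/K², so P_cr,new = P_cr,old × (K_old/K_new)² = 3960 × (2/1)²
= 3960 × 4.000 = 15800 kip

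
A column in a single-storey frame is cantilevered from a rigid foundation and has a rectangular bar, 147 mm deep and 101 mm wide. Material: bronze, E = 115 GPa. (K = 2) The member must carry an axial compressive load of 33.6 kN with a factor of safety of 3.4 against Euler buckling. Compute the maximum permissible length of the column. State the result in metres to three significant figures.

Buckling occurs about the weak axis: I_min = h·b³/12 with b = 101 mm (the shorter side).
I_min = 147×101³/12 = 1.262×10^7 mm⁴
I = 1.262×10^-5 m⁴
Required critical load P_cr = n·P = 3.4 × 33.6 = 114.2 kN = 1.142×10^5 N
From P_cr = π²EI/(K·L)²:  L = (1/K)·√(π²EI/P_cr) = (1/2)·√(π²×1.15×10^11×1.262×10^-5/1.142×10^5)
L = 5.60 m

L_max ≈ 5.60 m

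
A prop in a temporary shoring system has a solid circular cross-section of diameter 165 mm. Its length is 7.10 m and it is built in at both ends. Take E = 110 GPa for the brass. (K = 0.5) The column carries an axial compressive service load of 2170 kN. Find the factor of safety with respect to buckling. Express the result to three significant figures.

I = πd⁴/64 = π×165⁴/64 = 3.638×10^7 mm⁴
I = 3.638×10^7 mm⁴ = 3.638×10^-5 m⁴
Effective length L_e = K·L = 0.5 × 7.10 = 3.550 m
P_cr = π²EI / L_e² = π² × 110×10⁹ × 3.638×10^-5 / 3.550² = 3.134×10^6 N
Factor of safety n = P_cr / P = 3134.3 / 2170 = 1.44

n ≈ 1.44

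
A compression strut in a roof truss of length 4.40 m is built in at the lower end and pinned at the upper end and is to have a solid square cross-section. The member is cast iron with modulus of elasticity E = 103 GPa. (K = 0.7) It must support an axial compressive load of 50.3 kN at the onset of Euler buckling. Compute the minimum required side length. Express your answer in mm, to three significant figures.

L_e = K·L = 0.7 × 4.40 = 3.080 m
Required I = P_cr·L_e²/(π²E) = 5.030×10^4 × 3.080² / (π² × 1.03×10^11) = 4.694×10^-7 m⁴
I_req = 4.694×10^5 mm⁴
Solid square: I = a⁴/12  ⇒  a = (12I)^(1/4) = (12×4.694×10^5)^(1/4) = 48.7 mm

a ≈ 48.7 mm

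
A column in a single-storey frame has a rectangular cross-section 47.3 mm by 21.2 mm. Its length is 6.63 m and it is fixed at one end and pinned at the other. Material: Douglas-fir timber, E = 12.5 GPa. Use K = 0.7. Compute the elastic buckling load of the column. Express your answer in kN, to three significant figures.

P_cr ≈ 0.215 kN

Buckling occurs about the weak axis: I_min = h·b³/12 with b = 21.2 mm (the shorter side).
I_min = 47.3×21.2³/12 = 3.756×10^4 mm⁴
I = 3.756×10^4 mm⁴ = 3.756×10^-8 m⁴
Effective length L_e = K·L = 0.7 × 6.63 = 4.641 m
P_cr = π²EI / L_e² = π² × 12.5×10⁹ × 3.756×10^-8 / 4.641² = 215.1 N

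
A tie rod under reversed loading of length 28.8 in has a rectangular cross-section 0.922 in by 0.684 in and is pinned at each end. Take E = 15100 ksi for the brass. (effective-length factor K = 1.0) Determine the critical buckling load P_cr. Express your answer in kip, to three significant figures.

Buckling occurs about the weak axis: I_min = h·b³/12 with b = 0.684 in (the shorter side).
I_min = 0.922×0.684³/12 = 2.459×10^-2 in⁴
Effective length L_e = K·L = 1 × 28.8 = 28.80 in
P_cr = π²EI / L_e² = π² × 15100×10³ × 2.459×10^-2 / 28.80² = 4.418×10^3 lb

P_cr ≈ 4.42 kip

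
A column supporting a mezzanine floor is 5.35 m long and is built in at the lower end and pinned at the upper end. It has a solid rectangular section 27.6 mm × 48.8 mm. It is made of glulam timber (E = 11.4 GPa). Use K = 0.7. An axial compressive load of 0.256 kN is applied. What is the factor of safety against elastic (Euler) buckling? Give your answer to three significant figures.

n ≈ 2.68

Buckling occurs about the weak axis: I_min = h·b³/12 with b = 27.6 mm (the shorter side).
I_min = 48.8×27.6³/12 = 8.550×10^4 mm⁴
I = 8.550×10^4 mm⁴ = 8.550×10^-8 m⁴
Effective length L_e = K·L = 0.7 × 5.35 = 3.745 m
P_cr = π²EI / L_e² = π² × 11.4×10⁹ × 8.550×10^-8 / 3.745² = 685.9 N
Factor of safety n = P_cr / P = 0.68591 / 0.256 = 2.68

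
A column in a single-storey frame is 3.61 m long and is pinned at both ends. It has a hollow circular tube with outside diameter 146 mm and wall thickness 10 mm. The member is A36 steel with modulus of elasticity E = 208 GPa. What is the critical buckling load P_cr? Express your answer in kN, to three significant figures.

Inner diameter d_i = 146 − 2×10 = 126.0 mm
I = π(d_o⁴ − d_i⁴)/64 = π(146⁴ − 126.0⁴)/64 = 9.932×10^6 mm⁴
I = 9.932×10^6 mm⁴ = 9.932×10^-6 m⁴
Effective length L_e = K·L = 1 × 3.61 = 3.610 m
P_cr = π²EI / L_e² = π² × 208×10⁹ × 9.932×10^-6 / 3.610² = 1.564×10^6 N

P_cr ≈ 1560 kN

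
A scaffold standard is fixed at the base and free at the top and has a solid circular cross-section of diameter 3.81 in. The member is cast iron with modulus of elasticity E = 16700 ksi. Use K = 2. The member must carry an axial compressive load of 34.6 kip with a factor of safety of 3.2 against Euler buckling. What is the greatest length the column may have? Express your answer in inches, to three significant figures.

I = πd⁴/64 = π×3.81⁴/64 = 10.34 in⁴
Required critical load P_cr = n·P = 3.2 × 34.6 = 110.7 kip = 1.107×10^5 lb
From P_cr = π²EI/(K·L)²:  L = (1/K)·√(π²EI/P_cr) = (1/2)·√(π²×1.67×10^7×10.34/1.107×10^5)
L = 62.0 in

L_max ≈ 62.0 in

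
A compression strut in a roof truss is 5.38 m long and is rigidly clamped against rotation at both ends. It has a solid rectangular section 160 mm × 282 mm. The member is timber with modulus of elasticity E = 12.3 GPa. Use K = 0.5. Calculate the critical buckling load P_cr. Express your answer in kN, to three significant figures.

Buckling occurs about the weak axis: I_min = h·b³/12 with b = 160 mm (the shorter side).
I_min = 282×160³/12 = 9.626×10^7 mm⁴
I = 9.626×10^7 mm⁴ = 9.626×10^-5 m⁴
Effective length L_e = K·L = 0.5 × 5.38 = 2.690 m
P_cr = π²EI / L_e² = π² × 12.3×10⁹ × 9.626×10^-5 / 2.690² = 1.615×10^6 N

P_cr ≈ 1610 kN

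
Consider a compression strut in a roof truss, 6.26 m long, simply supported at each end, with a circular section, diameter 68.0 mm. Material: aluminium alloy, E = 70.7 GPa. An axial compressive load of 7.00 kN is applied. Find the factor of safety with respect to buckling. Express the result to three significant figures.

I = πd⁴/64 = π×68.0⁴/64 = 1.050×10^6 mm⁴
I = 1.050×10^6 mm⁴ = 1.050×10^-6 m⁴
Effective length L_e = K·L = 1 × 6.26 = 6.260 m
P_cr = π²EI / L_e² = π² × 70.7×10⁹ × 1.050×10^-6 / 6.260² = 1.869×10^4 N
Factor of safety n = P_cr / P = 18.689 / 7.00 = 2.67

n ≈ 2.67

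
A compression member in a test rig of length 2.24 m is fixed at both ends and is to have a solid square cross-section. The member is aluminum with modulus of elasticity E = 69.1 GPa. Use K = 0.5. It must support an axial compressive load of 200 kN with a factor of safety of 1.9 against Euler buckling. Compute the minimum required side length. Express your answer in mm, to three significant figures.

Required P_cr = n·P = 1.9 × 200 = 380.0 kN
L_e = K·L = 0.5 × 2.24 = 1.120 m
Required I = P_cr·L_e²/(π²E) = 3.800×10^5 × 1.120² / (π² × 6.91×10^10) = 6.989×10^-7 m⁴
I_req = 6.989×10^5 mm⁴
Solid square: I = a⁴/12  ⇒  a = (12I)^(1/4) = (12×6.989×10^5)^(1/4) = 53.8 mm

a ≈ 53.8 mm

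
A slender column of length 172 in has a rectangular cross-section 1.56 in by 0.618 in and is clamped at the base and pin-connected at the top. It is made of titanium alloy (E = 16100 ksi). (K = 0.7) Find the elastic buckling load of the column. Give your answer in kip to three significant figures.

P_cr ≈ 0.336 kip

Buckling occurs about the weak axis: I_min = h·b³/12 with b = 0.618 in (the shorter side).
I_min = 1.56×0.618³/12 = 3.068×10^-2 in⁴
Effective length L_e = K·L = 0.7 × 172 = 120.4 in
P_cr = π²EI / L_e² = π² × 16100×10³ × 3.068×10^-2 / 120.4² = 336.3 lb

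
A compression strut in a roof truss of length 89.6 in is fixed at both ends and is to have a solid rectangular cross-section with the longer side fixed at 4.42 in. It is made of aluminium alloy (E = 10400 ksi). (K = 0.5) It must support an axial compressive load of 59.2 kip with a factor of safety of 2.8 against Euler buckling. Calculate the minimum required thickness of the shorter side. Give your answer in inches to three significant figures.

Required P_cr = n·P = 2.8 × 59.2 = 165.8 kip
L_e = K·L = 0.5 × 89.6 = 44.80 in
Required I = P_cr·L_e²/(π²E) = 1.658×10^5 × 44.80² / (π² × 1.04×10^7) = 3.241 in⁴
Rectangle, weak axis: I_min = h·b³/12 with h = 4.42 in fixed  ⇒  b = (12I/h)^(1/3) = 2.06 in

b ≈ 2.06 in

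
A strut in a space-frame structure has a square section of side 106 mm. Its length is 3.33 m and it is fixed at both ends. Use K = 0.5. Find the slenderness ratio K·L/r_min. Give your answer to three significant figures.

I = a⁴/12 = 106⁴/12 = 1.052×10^7 mm⁴
A = 1.124×10^4 mm²;  r_min = √(I/A) = √(1.052×10^7/1.124×10^4) = 30.60 mm
L_e = K·L = 0.5 × 3.33 m = 1.665 m = 1665.0 mm
λ = L_e / r_min = 1665.0 / 30.60 = 54.4

λ ≈ 54.4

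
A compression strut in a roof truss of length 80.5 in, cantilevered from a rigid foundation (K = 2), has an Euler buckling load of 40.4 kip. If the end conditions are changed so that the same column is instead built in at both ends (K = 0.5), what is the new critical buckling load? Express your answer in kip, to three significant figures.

P_cr ≈ 646 kip

P_cr ∝ 1/K², so P_cr,new = P_cr,old × (K_old/K_new)² = 40.4 × (2/0.5)²
= 40.4 × 16.00 = 646 kip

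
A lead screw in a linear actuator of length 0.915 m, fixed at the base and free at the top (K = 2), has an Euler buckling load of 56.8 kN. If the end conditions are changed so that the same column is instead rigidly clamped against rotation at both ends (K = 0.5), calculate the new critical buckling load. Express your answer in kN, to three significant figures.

P_cr ∝ 1/K², so P_cr,new = P_cr,old × (K_old/K_new)² = 56.8 × (2/0.5)²
= 56.8 × 16.00 = 909 kN

P_cr ≈ 909 kN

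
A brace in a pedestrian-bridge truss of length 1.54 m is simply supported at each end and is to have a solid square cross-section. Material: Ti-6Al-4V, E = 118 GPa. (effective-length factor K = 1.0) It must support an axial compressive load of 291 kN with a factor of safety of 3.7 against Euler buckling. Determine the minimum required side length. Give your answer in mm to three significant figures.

a ≈ 71.6 mm

Required P_cr = n·P = 3.7 × 291 = 1077 kN
L_e = K·L = 1 × 1.54 = 1.540 m
Required I = P_cr·L_e²/(π²E) = 1.077×10^6 × 1.540² / (π² × 1.18×10^11) = 2.193×10^-6 m⁴
I_req = 2.193×10^6 mm⁴
Solid square: I = a⁴/12  ⇒  a = (12I)^(1/4) = (12×2.193×10^6)^(1/4) = 71.6 mm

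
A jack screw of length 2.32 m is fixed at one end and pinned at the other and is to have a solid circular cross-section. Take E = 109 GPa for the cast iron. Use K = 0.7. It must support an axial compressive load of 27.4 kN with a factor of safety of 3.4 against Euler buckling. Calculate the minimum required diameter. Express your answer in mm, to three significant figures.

d ≈ 46.4 mm

Required P_cr = n·P = 3.4 × 27.4 = 93.16 kN
L_e = K·L = 0.7 × 2.32 = 1.624 m
Required I = P_cr·L_e²/(π²E) = 9.316×10^4 × 1.624² / (π² × 1.09×10^11) = 2.284×10^-7 m⁴
I_req = 2.284×10^5 mm⁴
Solid circle: I = πd⁴/64  ⇒  d = (64I/π)^(1/4) = (64×2.284×10^5/π)^(1/4) = 46.4 mm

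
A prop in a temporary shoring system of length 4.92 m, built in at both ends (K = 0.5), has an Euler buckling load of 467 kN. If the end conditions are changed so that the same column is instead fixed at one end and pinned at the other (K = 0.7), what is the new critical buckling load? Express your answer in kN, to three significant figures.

P_cr ∝ 1/K², so P_cr,new = P_cr,old × (K_old/K_new)² = 467 × (0.5/0.7)²
= 467 × 0.5102 = 238 kN

P_cr ≈ 238 kN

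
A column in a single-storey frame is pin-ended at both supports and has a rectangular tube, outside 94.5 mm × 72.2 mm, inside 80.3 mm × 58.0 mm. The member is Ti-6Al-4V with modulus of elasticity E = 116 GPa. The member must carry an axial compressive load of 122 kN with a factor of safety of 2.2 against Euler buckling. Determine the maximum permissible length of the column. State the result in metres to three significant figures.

L_max ≈ 2.66 m

Weak-axis I_min = (h_o·b_o³ − h_i·b_i³)/12 with b_o = 72.2, b_i = 58.00 mm (shorter outer/inner sides).
I_min = (94.5×72.2³ − 80.30×58.00³)/12 = 1.658×10^6 mm⁴
I = 1.658×10^-6 m⁴
Required critical load P_cr = n·P = 2.2 × 122 = 268.4 kN = 2.684×10^5 N
From P_cr = π²EI/(K·L)²:  L = (1/K)·√(π²EI/P_cr) = (1/1)·√(π²×1.16×10^11×1.658×10^-6/2.684×10^5)
L = 2.66 m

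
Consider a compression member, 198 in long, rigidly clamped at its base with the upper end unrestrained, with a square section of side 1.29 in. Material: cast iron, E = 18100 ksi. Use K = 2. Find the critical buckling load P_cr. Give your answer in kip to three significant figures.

I = a⁴/12 = 1.29⁴/12 = 0.2308 in⁴
Effective length L_e = K·L = 2 × 198 = 396.0 in
P_cr = π²EI / L_e² = π² × 18100×10³ × 0.2308 / 396.0² = 262.9 lb

P_cr ≈ 0.263 kip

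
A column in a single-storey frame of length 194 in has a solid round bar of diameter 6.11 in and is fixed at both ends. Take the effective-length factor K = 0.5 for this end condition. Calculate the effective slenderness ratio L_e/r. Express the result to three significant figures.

λ ≈ 63.5

For a solid circle r = d/4 = 6.11/4 = 1.528 in
L_e = K·L = 0.5 × 194 = 97.00 in
λ = L_e / r_min = 97.000 / 1.528 = 63.5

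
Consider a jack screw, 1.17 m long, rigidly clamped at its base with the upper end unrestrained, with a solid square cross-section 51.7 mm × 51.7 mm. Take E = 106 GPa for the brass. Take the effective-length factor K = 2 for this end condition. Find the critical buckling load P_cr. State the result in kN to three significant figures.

I = a⁴/12 = 51.7⁴/12 = 5.954×10^5 mm⁴
I = 5.954×10^5 mm⁴ = 5.954×10^-7 m⁴
Effective length L_e = K·L = 2 × 1.17 = 2.340 m
P_cr = π²EI / L_e² = π² × 106×10⁹ × 5.954×10^-7 / 2.340² = 1.138×10^5 N

P_cr ≈ 114 kN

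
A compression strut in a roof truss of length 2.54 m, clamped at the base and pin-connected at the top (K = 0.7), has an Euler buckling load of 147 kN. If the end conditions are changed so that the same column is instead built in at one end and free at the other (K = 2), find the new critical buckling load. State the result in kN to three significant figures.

P_cr ≈ 18.0 kN

P_cr ∝ 1/K², so P_cr,new = P_cr,old × (K_old/K_new)² = 147 × (0.7/2)²
= 147 × 0.1225 = 18.0 kN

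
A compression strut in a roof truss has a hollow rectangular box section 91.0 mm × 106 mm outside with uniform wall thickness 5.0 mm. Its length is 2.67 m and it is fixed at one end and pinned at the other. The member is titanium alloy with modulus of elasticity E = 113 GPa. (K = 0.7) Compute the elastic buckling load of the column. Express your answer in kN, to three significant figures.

Inner dimensions: h_i = 106 − 2×5.0 = 96.00 mm, b_i = 91.0 − 2×5.0 = 81.00 mm
Weak-axis I_min = (h_o·b_o³ − h_i·b_i³)/12 with b_o = 91.0, b_i = 81.00 mm (shorter outer/inner sides).
I_min = (106×91.0³ − 96.00×81.00³)/12 = 2.405×10^6 mm⁴
I = 2.405×10^6 mm⁴ = 2.405×10^-6 m⁴
Effective length L_e = K·L = 0.7 × 2.67 = 1.869 m
P_cr = π²EI / L_e² = π² × 113×10⁹ × 2.405×10^-6 / 1.869² = 7.679×10^5 N

P_cr ≈ 768 kN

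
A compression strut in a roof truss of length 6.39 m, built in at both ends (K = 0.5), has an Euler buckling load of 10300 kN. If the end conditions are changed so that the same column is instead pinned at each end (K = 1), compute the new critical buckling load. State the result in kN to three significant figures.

P_cr ∝ 1/K², so P_cr,new = P_cr,old × (K_old/K_new)² = 10300 × (0.5/1)²
= 10300 × 0.2500 = 2580 kN

P_cr ≈ 2580 kN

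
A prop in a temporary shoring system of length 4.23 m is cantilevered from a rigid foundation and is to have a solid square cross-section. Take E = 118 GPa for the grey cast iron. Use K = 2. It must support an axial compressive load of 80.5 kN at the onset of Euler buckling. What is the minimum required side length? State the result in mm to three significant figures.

a ≈ 87.8 mm

L_e = K·L = 2 × 4.23 = 8.460 m
Required I = P_cr·L_e²/(π²E) = 8.050×10^4 × 8.460² / (π² × 1.18×10^11) = 4.947×10^-6 m⁴
I_req = 4.947×10^6 mm⁴
Solid square: I = a⁴/12  ⇒  a = (12I)^(1/4) = (12×4.947×10^6)^(1/4) = 87.8 mm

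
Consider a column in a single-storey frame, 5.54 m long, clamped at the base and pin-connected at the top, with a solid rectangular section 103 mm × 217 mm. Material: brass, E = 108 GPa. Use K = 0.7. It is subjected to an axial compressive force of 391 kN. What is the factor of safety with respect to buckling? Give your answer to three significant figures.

n ≈ 3.58

Buckling occurs about the weak axis: I_min = h·b³/12 with b = 103 mm (the shorter side).
I_min = 217×103³/12 = 1.976×10^7 mm⁴
I = 1.976×10^7 mm⁴ = 1.976×10^-5 m⁴
Effective length L_e = K·L = 0.7 × 5.54 = 3.878 m
P_cr = π²EI / L_e² = π² × 108×10⁹ × 1.976×10^-5 / 3.878² = 1.401×10^6 N
Factor of safety n = P_cr / P = 1400.5 / 391 = 3.58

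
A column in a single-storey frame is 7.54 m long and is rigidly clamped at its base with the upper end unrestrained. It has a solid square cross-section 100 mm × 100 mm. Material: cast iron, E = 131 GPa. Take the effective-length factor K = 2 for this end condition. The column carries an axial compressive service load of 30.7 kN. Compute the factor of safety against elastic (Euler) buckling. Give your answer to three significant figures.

I = a⁴/12 = 100⁴/12 = 8.333×10^6 mm⁴
I = 8.333×10^6 mm⁴ = 8.333×10^-6 m⁴
Effective length L_e = K·L = 2 × 7.54 = 15.08 m
P_cr = π²EI / L_e² = π² × 131×10⁹ × 8.333×10^-6 / 15.08² = 4.738×10^4 N
Factor of safety n = P_cr / P = 47.379 / 30.7 = 1.54

n ≈ 1.54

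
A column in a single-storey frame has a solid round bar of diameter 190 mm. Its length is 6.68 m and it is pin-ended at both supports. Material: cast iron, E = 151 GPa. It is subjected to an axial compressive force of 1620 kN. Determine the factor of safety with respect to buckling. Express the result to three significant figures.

I = πd⁴/64 = π×190⁴/64 = 6.397×10^7 mm⁴
I = 6.397×10^7 mm⁴ = 6.397×10^-5 m⁴
Effective length L_e = K·L = 1 × 6.68 = 6.680 m
P_cr = π²EI / L_e² = π² × 151×10⁹ × 6.397×10^-5 / 6.680² = 2.137×10^6 N
Factor of safety n = P_cr / P = 2136.5 / 1620 = 1.32

n ≈ 1.32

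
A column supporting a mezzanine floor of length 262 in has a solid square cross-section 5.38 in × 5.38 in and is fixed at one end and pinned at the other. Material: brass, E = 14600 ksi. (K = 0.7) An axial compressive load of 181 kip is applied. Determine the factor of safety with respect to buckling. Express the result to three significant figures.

n ≈ 1.65

I = a⁴/12 = 5.38⁴/12 = 69.81 in⁴
Effective length L_e = K·L = 0.7 × 262 = 183.4 in
P_cr = π²EI / L_e² = π² × 14600×10³ × 69.81 / 183.4² = 2.991×10^5 lb
Factor of safety n = P_cr / P = 299.09 / 181 = 1.65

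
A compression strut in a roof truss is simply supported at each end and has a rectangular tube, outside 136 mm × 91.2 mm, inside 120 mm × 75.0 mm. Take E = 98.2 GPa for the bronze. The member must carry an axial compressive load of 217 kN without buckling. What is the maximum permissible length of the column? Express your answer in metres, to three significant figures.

Weak-axis I_min = (h_o·b_o³ − h_i·b_i³)/12 with b_o = 91.2, b_i = 75.00 mm (shorter outer/inner sides).
I_min = (136×91.2³ − 120.0×75.00³)/12 = 4.378×10^6 mm⁴
I = 4.378×10^-6 m⁴
At the buckling limit P_cr = P = 2.170×10^5 N
From P_cr = π²EI/(K·L)²:  L = (1/K)·√(π²EI/P_cr) = (1/1)·√(π²×9.82×10^10×4.378×10^-6/2.170×10^5)
L = 4.42 m

L_max ≈ 4.42 m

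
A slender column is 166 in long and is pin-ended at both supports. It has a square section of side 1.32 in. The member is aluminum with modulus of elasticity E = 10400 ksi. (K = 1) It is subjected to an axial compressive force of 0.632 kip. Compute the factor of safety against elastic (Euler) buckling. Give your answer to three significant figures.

I = a⁴/12 = 1.32⁴/12 = 0.2530 in⁴
Effective length L_e = K·L = 1 × 166 = 166.0 in
P_cr = π²EI / L_e² = π² × 10400×10³ × 0.2530 / 166.0² = 942.4 lb
Factor of safety n = P_cr / P = 0.94239 / 0.632 = 1.49

n ≈ 1.49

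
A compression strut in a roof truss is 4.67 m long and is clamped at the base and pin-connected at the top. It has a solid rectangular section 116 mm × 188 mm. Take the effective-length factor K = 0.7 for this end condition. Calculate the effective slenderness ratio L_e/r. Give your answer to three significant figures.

For a rectangle r_min = b/√12 = 116/√12 = 33.49 mm
L_e = K·L = 0.7 × 4.67 m = 3.269 m = 3269.0 mm
λ = L_e / r_min = 3269.0 / 33.49 = 97.6

λ ≈ 97.6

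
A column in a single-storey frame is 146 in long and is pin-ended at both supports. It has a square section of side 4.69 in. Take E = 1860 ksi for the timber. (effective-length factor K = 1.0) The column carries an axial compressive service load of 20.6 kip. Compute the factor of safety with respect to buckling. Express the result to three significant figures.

I = a⁴/12 = 4.69⁴/12 = 40.32 in⁴
Effective length L_e = K·L = 1 × 146 = 146.0 in
P_cr = π²EI / L_e² = π² × 1860×10³ × 40.32 / 146.0² = 3.472×10^4 lb
Factor of safety n = P_cr / P = 34.723 / 20.6 = 1.69

n ≈ 1.69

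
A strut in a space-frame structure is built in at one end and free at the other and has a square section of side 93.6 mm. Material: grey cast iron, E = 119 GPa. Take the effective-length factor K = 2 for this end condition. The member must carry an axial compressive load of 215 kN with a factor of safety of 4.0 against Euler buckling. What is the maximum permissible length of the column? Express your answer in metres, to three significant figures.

I = a⁴/12 = 93.6⁴/12 = 6.396×10^6 mm⁴
I = 6.396×10^-6 m⁴
Required critical load P_cr = n·P = 4.0 × 215 = 860.0 kN = 8.600×10^5 N
From P_cr = π²EI/(K·L)²:  L = (1/K)·√(π²EI/P_cr) = (1/2)·√(π²×1.19×10^11×6.396×10^-6/8.600×10^5)
L = 1.48 m

L_max ≈ 1.48 m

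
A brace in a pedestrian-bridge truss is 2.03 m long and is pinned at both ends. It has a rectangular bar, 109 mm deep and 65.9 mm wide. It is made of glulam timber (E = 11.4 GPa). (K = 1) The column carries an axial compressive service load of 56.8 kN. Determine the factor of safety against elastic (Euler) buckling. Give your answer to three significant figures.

n ≈ 1.25

Buckling occurs about the weak axis: I_min = h·b³/12 with b = 65.9 mm (the shorter side).
I_min = 109×65.9³/12 = 2.600×10^6 mm⁴
I = 2.600×10^6 mm⁴ = 2.600×10^-6 m⁴
Effective length L_e = K·L = 1 × 2.03 = 2.030 m
P_cr = π²EI / L_e² = π² × 11.4×10⁹ × 2.600×10^-6 / 2.030² = 7.098×10^4 N
Factor of safety n = P_cr / P = 70.976 / 56.8 = 1.25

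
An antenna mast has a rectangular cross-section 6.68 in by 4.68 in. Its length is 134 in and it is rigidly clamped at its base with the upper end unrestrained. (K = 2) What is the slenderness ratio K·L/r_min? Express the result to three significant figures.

Buckling occurs about the weak axis: I_min = h·b³/12 with b = 4.68 in (the shorter side).
I_min = 6.68×4.68³/12 = 57.06 in⁴
A = 31.26 in²;  r_min = √(I/A) = √(57.06/31.26) = 1.351 in
L_e = K·L = 2 × 134 = 268.0 in
λ = L_e / r_min = 268.00 / 1.351 = 198

λ ≈ 198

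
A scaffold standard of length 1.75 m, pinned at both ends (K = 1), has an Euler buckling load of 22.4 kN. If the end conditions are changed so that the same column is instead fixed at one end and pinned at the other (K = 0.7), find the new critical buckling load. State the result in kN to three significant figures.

P_cr ∝ 1/K², so P_cr,new = P_cr,old × (K_old/K_new)² = 22.4 × (1/0.7)²
= 22.4 × 2.041 = 45.7 kN

P_cr ≈ 45.7 kN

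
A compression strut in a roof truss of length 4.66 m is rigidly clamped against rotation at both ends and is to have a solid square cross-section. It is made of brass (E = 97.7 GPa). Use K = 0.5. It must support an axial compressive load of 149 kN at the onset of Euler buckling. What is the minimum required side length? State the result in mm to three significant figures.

a ≈ 56.3 mm

L_e = K·L = 0.5 × 4.66 = 2.330 m
Required I = P_cr·L_e²/(π²E) = 1.490×10^5 × 2.330² / (π² × 9.77×10^10) = 8.389×10^-7 m⁴
I_req = 8.389×10^5 mm⁴
Solid square: I = a⁴/12  ⇒  a = (12I)^(1/4) = (12×8.389×10^5)^(1/4) = 56.3 mm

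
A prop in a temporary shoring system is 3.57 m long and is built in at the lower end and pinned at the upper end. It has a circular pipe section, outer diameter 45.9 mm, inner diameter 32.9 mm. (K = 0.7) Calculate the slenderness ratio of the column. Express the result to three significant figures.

λ ≈ 177

d_o = 45.9 mm, d_i = 32.9 mm
I = π(d_o⁴ − d_i⁴)/64 = π(45.9⁴ − 32.90⁴)/64 = 1.604×10^5 mm⁴
A = 804.6 mm²;  r_min = √(I/A) = √(1.604×10^5/804.6) = 14.12 mm
L_e = K·L = 0.7 × 3.57 m = 2.499 m = 2499.0 mm
λ = L_e / r_min = 2499.0 / 14.12 = 177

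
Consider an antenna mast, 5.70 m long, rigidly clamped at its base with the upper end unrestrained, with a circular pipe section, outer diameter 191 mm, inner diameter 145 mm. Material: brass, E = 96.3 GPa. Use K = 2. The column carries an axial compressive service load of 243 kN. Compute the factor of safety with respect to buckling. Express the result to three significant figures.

n ≈ 1.31

d_o = 191 mm, d_i = 145 mm
I = π(d_o⁴ − d_i⁴)/64 = π(191⁴ − 145.0⁴)/64 = 4.363×10^7 mm⁴
I = 4.363×10^7 mm⁴ = 4.363×10^-5 m⁴
Effective length L_e = K·L = 2 × 5.70 = 11.40 m
P_cr = π²EI / L_e² = π² × 96.3×10⁹ × 4.363×10^-5 / 11.40² = 3.191×10^5 N
Factor of safety n = P_cr / P = 319.08 / 243 = 1.31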